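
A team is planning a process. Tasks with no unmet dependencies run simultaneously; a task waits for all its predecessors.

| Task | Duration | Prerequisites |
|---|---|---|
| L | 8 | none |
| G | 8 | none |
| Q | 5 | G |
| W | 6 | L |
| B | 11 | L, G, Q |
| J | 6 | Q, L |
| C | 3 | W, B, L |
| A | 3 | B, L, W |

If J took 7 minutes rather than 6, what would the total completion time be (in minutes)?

As given, the longest chain is G→Q→B→C = 8+5+11+3 = 27, so the finish is 27 minutes.
J is off the critical path — its longest chain is 19 minutes, giving 8 of slack.
That remains the longest chain; total 27 minutes.

27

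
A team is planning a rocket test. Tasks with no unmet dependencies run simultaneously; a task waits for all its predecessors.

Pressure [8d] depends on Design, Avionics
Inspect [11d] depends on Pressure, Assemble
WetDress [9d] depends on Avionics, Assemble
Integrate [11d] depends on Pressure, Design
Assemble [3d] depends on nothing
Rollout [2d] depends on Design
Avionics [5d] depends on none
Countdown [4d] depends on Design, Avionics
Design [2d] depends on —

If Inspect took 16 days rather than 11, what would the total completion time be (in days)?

29

Critical path before the change: Avionics→Pressure→Inspect = 5+8+11 = 24 giving 24 days.
Inspect is on the critical path; changing it to 16 makes that path 29 days.
No other chain overtakes it, so the finish is 29 days.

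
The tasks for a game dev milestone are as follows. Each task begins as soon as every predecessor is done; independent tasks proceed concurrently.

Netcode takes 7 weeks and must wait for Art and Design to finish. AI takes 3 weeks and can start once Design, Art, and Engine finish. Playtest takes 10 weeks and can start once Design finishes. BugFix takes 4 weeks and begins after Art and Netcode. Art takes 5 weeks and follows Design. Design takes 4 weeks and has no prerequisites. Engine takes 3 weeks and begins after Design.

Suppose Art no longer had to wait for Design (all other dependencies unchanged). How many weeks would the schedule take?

16

Before: longest chain Design→Art→Netcode→BugFix = 4+5+7+4 = 20, finish 20.
Without Design→Art, Art's earliest start moves from 4 to 0.
The longest chain is now Art→Netcode→BugFix = 5+7+4 = 16, so the schedule takes 16 weeks.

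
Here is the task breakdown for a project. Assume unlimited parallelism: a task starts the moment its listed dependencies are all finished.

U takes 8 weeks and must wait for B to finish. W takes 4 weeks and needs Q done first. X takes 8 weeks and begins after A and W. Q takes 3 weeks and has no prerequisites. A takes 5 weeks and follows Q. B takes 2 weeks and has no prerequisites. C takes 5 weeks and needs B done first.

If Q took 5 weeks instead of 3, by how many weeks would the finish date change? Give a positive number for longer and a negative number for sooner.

The binding path is Q→A→X = 3+5+8 = 16; finish at 16 weeks.
Since Q is critical, the +2 change carries straight to that chain (now 18 weeks).
That remains the longest chain; total 18 weeks.
Change in finish: 18 − 16 = +2 weeks.

2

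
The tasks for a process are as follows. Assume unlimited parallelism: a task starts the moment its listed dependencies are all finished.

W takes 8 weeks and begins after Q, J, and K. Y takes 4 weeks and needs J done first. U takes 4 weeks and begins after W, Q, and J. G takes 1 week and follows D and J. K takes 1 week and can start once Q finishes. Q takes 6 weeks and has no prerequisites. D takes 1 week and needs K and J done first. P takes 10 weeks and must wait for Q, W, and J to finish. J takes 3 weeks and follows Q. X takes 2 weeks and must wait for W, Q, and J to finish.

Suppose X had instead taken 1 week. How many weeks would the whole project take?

Critical path before the change: Q→J→W→P = 6+3+8+10 = 27 giving 27 weeks.
The longest path through X is only 19 weeks, so X has float 8.
No other chain overtakes it, so the finish is 27 weeks.

27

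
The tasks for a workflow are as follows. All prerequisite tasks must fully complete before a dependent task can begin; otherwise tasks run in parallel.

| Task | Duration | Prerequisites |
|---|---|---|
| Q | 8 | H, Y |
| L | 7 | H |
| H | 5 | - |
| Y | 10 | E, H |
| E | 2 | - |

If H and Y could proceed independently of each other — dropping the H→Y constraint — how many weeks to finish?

20

Original critical path: H→Y→Q = 5+10+8 = 23 ⇒ 23 weeks.
Without H→Y, Y's earliest start moves from 5 to 2.
The longest chain is now E→Y→Q = 2+10+8 = 20, so the job takes 20 weeks.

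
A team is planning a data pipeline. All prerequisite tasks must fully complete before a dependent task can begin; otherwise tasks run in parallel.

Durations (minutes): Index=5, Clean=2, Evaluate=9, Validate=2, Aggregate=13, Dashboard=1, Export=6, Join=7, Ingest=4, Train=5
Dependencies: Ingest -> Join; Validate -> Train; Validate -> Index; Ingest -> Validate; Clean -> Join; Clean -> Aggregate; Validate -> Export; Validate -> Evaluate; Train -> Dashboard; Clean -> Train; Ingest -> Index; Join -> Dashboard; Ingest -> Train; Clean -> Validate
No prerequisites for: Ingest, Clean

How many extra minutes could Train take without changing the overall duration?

Ingest→Validate→Evaluate = 4+2+9 = 15 sets the makespan at 15 minutes.
Longest path through Train: 12 minutes (earliest finish 11, latest finish 14).
Slack of Train = 9 − 6 = 3 minutes.

3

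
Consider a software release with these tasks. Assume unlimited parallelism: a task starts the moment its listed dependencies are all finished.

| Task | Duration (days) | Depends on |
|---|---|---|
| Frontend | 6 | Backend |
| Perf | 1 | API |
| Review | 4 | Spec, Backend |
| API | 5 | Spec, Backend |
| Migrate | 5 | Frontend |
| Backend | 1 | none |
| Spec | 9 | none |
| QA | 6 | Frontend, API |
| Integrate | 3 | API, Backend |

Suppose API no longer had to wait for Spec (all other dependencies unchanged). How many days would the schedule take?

Before: longest chain Spec→API→QA = 9+5+6 = 20, finish 20.
Without Spec→API, API's earliest start moves from 9 to 1.
New critical path: Spec→Review = 9+4 = 13 ⇒ 13 days.

13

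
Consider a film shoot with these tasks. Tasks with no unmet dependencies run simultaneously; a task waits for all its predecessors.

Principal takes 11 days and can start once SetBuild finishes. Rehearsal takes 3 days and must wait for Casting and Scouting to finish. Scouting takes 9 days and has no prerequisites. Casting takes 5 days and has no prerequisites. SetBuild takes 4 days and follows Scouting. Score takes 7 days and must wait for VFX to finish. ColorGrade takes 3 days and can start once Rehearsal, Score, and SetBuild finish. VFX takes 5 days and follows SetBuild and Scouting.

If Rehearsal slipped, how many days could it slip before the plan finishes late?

Critical path: Scouting→SetBuild→VFX→Score→ColorGrade = 9+4+5+7+3 = 28, so the finish is 28 days.
The longest chain containing Rehearsal totals 15 days.
So Rehearsal can slip 25 − 12 = 13 days.

13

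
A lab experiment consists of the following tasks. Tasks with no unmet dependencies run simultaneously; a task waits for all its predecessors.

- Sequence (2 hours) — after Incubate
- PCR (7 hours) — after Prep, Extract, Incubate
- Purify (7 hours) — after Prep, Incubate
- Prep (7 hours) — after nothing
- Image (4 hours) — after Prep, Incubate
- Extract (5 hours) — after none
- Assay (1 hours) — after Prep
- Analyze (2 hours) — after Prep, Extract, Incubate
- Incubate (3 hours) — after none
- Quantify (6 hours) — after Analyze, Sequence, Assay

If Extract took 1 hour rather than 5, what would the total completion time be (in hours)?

15

As given, the longest chain is Prep→Analyze→Quantify = 7+2+6 = 15, so the finish is 15 hours.
Extract is off the critical path — its longest chain is 13 hours, giving 2 of slack.
The critical path is still Prep→Analyze→Quantify; finish is now 15 hours.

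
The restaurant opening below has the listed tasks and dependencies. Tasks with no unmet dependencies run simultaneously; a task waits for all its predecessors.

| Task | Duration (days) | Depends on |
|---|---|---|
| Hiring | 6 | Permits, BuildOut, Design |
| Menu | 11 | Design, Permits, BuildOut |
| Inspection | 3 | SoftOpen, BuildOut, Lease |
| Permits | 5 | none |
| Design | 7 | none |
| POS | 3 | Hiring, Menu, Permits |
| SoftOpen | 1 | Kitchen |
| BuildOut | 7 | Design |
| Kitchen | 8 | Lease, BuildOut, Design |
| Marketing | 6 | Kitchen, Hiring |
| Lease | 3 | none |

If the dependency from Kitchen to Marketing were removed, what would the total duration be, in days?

28

With the dependency in place, Design→BuildOut→Kitchen→Marketing = 7+7+8+6 = 28 sets the finish at 28 days.
Without Kitchen→Marketing, Marketing's earliest start moves from 22 to 20.
New critical path: Design→BuildOut→Menu→POS = 7+7+11+3 = 28 ⇒ 28 days.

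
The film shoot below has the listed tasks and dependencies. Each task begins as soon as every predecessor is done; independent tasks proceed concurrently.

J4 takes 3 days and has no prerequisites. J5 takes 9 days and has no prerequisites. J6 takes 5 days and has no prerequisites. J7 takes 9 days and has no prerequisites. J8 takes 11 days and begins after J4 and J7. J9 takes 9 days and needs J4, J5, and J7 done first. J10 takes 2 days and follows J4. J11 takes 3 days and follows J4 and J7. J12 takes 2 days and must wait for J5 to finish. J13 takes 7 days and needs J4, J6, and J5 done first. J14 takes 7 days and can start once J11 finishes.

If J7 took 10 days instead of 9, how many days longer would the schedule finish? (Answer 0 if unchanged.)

1

Baseline: J7→J8 = 9+11 = 20 → 20 days.
Since J7 is critical, the +1 change carries straight to that chain (now 21 days).
The critical path is still J7→J8; finish is now 21 days.
Change in finish: 21 − 20 = +1 days.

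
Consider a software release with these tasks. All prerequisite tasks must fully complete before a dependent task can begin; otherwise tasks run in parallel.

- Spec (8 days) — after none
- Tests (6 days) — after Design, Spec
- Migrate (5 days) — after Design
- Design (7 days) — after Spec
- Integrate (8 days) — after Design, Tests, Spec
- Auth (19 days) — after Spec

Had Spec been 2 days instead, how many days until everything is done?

Critical path before the change: Spec→Design→Tests→Integrate = 8+7+6+8 = 29 giving 29 days.
Spec lies on that path, so at 2 days the path becomes 23 days.
That remains the longest chain; total 23 days.

23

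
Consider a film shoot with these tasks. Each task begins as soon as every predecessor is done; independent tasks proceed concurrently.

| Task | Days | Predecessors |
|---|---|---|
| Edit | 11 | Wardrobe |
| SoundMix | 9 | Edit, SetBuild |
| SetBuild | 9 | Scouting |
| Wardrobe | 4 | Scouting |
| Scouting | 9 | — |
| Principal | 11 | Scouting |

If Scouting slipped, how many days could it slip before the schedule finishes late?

Scouting→Wardrobe→Edit→SoundMix = 9+4+11+9 = 33 sets the makespan at 33 days.
Longest path through Scouting: 33 days (earliest finish 9, latest finish 9).
Float = 33 − 33 = 0.

0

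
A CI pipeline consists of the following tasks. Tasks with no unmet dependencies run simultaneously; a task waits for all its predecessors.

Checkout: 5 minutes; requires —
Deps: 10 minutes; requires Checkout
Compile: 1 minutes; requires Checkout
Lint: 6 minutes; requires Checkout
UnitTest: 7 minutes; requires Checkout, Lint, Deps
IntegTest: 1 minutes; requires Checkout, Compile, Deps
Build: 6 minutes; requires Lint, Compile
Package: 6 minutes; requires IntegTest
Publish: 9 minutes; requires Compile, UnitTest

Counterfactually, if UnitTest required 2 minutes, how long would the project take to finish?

Actual critical path: Checkout→Deps→UnitTest→Publish = 5+10+7+9 = 31 ⇒ 31 minutes.
UnitTest is on the critical path; changing it to 2 makes that path 26 minutes.
The critical path is still Checkout→Deps→UnitTest→Publish; finish is now 26 minutes.

26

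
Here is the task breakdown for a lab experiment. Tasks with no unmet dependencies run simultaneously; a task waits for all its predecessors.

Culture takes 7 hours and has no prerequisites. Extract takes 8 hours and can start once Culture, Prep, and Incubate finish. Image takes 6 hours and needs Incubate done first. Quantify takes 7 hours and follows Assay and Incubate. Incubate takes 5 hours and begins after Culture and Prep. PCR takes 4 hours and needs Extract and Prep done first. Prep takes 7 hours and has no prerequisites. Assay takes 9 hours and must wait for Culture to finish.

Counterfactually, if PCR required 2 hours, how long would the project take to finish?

Actual critical path: Prep→Incubate→Extract→PCR = 7+5+8+4 = 24 ⇒ 24 hours.
PCR is on the critical path; changing it to 2 makes that path 22 hours.
Now Culture→Assay→Quantify = 7+9+7 = 23 is longest, so the finish becomes 23 hours.

23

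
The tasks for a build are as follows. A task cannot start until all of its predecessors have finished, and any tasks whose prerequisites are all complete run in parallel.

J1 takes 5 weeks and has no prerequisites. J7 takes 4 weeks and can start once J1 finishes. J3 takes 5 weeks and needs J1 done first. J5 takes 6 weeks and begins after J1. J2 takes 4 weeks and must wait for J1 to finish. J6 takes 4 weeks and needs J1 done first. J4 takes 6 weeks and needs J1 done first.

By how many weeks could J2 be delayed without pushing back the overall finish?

2

Critical path: J1→J4 = 5+6 = 11, so the finish is 11 weeks.
The longest chain containing J2 totals 9 weeks.
Float = 11 − 9 = 2.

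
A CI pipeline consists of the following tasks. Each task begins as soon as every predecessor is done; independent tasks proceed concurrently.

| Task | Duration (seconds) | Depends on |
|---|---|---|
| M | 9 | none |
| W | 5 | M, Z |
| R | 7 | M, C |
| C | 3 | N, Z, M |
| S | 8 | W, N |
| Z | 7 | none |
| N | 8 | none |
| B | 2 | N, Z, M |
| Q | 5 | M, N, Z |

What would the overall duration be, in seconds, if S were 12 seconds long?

Actual critical path: M→W→S = 9+5+8 = 22 ⇒ 22 seconds.
Since S is critical, the +4 change carries straight to that chain (now 26 seconds).
The critical path is still M→W→S; finish is now 26 seconds.

26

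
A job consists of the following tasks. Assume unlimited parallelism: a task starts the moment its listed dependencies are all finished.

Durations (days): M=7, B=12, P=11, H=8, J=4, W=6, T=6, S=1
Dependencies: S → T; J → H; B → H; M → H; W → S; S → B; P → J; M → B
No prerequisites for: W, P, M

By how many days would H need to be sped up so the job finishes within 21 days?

Current finish: 27 days; target: 21.
H is on every critical path, so each day cut from H cuts the finish by one (this holds down to a finish of 20).
Need 27 − 21 = 6 days off H → H becomes 2 days, finish becomes 21.

6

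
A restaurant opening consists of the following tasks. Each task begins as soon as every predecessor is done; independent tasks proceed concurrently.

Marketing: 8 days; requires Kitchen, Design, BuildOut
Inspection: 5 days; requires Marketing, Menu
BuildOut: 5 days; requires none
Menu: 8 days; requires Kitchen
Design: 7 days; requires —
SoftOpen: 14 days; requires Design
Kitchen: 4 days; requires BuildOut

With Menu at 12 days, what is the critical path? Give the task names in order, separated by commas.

BuildOut, Kitchen, Menu, Inspection

The binding path is BuildOut→Kitchen→Menu→Inspection = 5+4+8+5 = 22; finish at 22 days.
Since Menu is critical, the +4 change carries straight to that chain (now 26 days).
The critical path is still BuildOut→Kitchen→Menu→Inspection; finish is now 26 days.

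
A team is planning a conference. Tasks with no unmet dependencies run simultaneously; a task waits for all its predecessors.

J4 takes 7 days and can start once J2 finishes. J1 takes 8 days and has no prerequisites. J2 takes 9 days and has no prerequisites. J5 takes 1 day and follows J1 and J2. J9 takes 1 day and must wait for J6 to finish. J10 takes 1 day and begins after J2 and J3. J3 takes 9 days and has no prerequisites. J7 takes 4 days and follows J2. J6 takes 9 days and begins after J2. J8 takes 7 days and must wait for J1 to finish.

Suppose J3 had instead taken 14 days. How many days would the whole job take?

As given, the longest chain is J2→J6→J9 = 9+9+1 = 19, so the finish is 19 days.
The longest path through J3 is only 10 days, so J3 has float 9.
The critical path is still J2→J6→J9; finish is now 19 days.

19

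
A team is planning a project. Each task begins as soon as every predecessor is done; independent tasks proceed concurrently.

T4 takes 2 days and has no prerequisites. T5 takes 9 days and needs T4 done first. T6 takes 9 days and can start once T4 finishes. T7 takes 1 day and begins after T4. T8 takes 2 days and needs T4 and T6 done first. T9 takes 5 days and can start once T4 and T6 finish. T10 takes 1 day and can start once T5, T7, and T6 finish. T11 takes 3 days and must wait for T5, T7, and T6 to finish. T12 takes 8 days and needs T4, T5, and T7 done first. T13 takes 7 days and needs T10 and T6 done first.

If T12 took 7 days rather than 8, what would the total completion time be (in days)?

19

Critical path before the change: T4→T5→T12 = 2+9+8 = 19 giving 19 days.
T12 lies on that path, so at 7 days the path becomes 18 days.
New critical path: T4→T5→T10→T13 = 2+9+1+7 = 19 ⇒ 19 days.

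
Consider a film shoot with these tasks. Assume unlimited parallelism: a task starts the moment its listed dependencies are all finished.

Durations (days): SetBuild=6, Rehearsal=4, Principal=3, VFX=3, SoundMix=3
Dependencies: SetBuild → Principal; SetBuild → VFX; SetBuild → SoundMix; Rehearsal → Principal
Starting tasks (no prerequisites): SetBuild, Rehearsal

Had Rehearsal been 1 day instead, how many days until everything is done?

The binding path is SetBuild→Principal = 6+3 = 9; finish at 9 days.
The longest path through Rehearsal is only 7 days, so Rehearsal has float 2.
That remains the longest chain; total 9 days.

9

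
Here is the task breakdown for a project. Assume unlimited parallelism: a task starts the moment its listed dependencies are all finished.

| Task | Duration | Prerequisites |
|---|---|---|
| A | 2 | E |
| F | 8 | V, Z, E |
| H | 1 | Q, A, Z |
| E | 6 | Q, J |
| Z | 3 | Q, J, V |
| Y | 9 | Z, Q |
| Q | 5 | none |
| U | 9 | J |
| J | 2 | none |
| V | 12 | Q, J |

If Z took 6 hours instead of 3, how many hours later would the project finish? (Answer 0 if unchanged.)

Actual critical path: Q→V→Z→Y = 5+12+3+9 = 29 ⇒ 29 hours.
Z lies on that path, so at 6 hours the path becomes 32 hours.
No other chain overtakes it, so the finish is 32 hours.
Change in finish: 32 − 29 = +3 hours.

3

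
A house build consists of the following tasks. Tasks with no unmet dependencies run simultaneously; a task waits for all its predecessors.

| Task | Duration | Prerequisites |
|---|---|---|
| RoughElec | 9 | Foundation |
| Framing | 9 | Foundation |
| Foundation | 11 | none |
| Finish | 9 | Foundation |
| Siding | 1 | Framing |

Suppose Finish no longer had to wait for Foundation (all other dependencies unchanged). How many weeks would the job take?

21

Original critical path: Foundation→Framing→Siding = 11+9+1 = 21 ⇒ 21 weeks.
Without Foundation→Finish, Finish's earliest start moves from 11 to 0.
After: Foundation→Framing→Siding = 11+9+1 = 21 → 21 weeks.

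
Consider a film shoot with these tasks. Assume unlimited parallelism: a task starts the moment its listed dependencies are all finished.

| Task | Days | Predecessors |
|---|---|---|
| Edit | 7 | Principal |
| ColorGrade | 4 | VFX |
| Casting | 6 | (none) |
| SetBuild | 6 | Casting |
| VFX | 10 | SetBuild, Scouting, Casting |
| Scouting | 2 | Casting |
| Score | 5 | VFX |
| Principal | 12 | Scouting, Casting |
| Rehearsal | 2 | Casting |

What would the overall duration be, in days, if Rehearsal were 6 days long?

27

The binding path is Casting→Scouting→Principal→Edit = 6+2+12+7 = 27; finish at 27 days.
Rehearsal has 19 days of float (longest path through it is 8).
The critical path is still Casting→Scouting→Principal→Edit; finish is now 27 days.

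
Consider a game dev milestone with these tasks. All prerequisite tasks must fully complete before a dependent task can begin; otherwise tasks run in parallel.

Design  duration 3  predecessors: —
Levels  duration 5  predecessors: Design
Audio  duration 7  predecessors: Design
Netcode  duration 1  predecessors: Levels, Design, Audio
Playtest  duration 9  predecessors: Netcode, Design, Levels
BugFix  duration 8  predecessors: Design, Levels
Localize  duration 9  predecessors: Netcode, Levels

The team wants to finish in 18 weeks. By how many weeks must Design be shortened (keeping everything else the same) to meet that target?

2

Current finish: 20 weeks; target: 18.
Design is on every critical path, so each week cut from Design cuts the finish by one (this holds down to a finish of 18).
Need 20 − 18 = 2 weeks off Design → Design becomes 1 week, finish becomes 18.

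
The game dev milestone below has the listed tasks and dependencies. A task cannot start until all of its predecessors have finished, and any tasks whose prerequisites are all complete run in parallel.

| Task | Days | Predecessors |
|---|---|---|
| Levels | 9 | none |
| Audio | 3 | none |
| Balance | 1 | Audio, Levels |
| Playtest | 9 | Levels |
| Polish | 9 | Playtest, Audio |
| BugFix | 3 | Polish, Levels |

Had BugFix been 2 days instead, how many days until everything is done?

29

As given, the longest chain is Levels→Playtest→Polish→BugFix = 9+9+9+3 = 30, so the finish is 30 days.
BugFix is on the critical path; changing it to 2 makes that path 29 days.
The critical path is still Levels→Playtest→Polish→BugFix; finish is now 29 days.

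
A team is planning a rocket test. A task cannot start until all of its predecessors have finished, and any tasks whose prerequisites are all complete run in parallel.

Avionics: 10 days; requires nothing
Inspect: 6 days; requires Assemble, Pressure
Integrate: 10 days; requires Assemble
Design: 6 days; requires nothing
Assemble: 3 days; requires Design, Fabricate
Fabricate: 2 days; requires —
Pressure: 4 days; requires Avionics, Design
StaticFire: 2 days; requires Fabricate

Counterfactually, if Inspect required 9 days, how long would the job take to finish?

The binding path is Avionics→Pressure→Inspect = 10+4+6 = 20; finish at 20 days.
Since Inspect is critical, the +3 change carries straight to that chain (now 23 days).
The critical path is still Avionics→Pressure→Inspect; finish is now 23 days.

23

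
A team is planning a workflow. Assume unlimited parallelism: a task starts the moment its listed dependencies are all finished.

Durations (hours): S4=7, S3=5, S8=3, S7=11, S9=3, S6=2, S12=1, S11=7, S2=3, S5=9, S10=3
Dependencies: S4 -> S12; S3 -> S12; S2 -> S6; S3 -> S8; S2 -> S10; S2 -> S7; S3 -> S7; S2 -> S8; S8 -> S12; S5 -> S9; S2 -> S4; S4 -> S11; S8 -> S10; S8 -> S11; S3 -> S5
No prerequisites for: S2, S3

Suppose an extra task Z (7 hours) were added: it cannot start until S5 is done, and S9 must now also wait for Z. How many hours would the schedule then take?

Originally the schedule takes 17 hours.
With Z inserted, S9 now waits for max(S5, Z).
New critical path: S3→S5→Z→S9 = 5+9+7+3 = 24 ⇒ 24 hours.

24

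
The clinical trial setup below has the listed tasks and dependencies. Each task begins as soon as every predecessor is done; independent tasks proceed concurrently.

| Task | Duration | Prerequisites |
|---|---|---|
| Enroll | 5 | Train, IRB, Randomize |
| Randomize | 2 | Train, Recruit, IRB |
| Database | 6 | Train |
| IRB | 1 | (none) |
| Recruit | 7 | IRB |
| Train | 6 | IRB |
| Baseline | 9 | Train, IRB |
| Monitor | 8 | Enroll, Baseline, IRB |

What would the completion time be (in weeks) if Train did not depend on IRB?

23

Before: longest chain IRB→Train→Baseline→Monitor = 1+6+9+8 = 24, finish 24.
Without IRB→Train, Train's earliest start moves from 1 to 0.
New critical path: IRB→Recruit→Randomize→Enroll→Monitor = 1+7+2+5+8 = 23 ⇒ 23 weeks.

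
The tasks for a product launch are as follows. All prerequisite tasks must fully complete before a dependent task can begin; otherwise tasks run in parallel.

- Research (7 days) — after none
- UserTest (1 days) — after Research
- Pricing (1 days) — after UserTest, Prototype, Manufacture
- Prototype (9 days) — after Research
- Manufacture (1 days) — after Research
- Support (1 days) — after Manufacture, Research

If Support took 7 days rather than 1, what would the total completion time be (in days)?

17

Actual critical path: Research→Prototype→Pricing = 7+9+1 = 17 ⇒ 17 days.
Support is off the critical path — its longest chain is 9 days, giving 8 of slack.
No other chain overtakes it, so the finish is 17 days.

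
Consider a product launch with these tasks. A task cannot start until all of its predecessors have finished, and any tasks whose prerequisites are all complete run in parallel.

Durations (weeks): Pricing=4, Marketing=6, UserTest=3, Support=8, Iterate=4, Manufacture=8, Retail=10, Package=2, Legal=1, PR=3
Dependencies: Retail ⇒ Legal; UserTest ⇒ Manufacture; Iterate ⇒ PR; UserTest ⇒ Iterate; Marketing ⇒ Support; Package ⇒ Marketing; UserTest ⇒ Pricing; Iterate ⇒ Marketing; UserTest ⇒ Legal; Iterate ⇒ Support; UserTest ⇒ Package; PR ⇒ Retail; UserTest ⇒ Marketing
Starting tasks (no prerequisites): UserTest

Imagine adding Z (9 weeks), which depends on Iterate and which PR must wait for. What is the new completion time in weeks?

30

Originally the job takes 21 weeks.
With Z inserted, PR now waits for max(Iterate, Z).
New critical path: UserTest→Iterate→Z→PR→Retail→Legal = 3+4+9+3+10+1 = 30 ⇒ 30 weeks.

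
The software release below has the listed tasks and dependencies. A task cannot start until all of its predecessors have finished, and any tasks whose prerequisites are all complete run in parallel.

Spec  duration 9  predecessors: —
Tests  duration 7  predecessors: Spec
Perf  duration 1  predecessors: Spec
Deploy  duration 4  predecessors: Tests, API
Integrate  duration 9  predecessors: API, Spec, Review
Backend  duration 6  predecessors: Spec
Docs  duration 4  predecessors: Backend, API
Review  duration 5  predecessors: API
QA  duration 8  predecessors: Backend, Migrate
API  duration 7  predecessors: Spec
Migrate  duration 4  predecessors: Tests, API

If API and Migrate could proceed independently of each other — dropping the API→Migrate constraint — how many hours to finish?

30

Before: longest chain Spec→API→Review→Integrate = 9+7+5+9 = 30, finish 30.
Dropping API→Migrate doesn't change Migrate's earliest start (16); another predecessor still binds.
New critical path: Spec→API→Review→Integrate = 9+7+5+9 = 30 ⇒ 30 hours.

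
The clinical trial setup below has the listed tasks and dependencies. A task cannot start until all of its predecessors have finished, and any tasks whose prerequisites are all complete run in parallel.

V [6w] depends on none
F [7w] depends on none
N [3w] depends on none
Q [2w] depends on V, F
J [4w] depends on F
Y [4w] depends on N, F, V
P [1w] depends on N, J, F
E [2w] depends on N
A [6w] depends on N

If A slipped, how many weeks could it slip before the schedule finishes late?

3

F→J→P = 7+4+1 = 12 sets the makespan at 12 weeks.
The longest chain containing A totals 9 weeks.
Slack of A = 6 − 3 = 3 weeks.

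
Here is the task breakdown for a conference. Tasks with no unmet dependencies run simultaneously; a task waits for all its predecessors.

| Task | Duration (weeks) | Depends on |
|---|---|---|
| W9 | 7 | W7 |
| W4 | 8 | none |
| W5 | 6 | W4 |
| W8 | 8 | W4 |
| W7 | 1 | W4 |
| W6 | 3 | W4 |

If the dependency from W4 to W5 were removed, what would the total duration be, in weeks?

Original critical path: W4→W7→W9 = 8+1+7 = 16 ⇒ 16 weeks.
Without W4→W5, W5's earliest start moves from 8 to 0.
The longest chain is now W4→W7→W9 = 8+1+7 = 16, so the job takes 16 weeks.

16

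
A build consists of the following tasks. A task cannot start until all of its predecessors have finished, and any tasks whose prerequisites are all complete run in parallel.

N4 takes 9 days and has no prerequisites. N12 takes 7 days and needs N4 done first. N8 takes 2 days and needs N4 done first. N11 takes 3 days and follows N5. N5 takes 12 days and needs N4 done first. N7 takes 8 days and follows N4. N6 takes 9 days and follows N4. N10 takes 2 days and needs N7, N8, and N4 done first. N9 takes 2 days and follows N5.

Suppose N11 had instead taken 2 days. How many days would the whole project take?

As given, the longest chain is N4→N5→N11 = 9+12+3 = 24, so the finish is 24 days.
Since N11 is critical, the -1 change carries straight to that chain (now 23 days).
Now N4→N5→N9 = 9+12+2 = 23 is longest, so the finish becomes 23 days.

23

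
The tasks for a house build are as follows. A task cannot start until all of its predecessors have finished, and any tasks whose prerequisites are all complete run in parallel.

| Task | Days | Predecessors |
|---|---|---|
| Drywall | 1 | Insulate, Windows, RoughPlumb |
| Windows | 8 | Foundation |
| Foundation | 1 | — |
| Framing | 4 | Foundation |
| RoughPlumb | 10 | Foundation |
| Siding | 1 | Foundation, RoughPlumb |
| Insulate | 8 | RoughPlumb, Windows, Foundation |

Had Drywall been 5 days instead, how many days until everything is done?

24

Baseline: Foundation→RoughPlumb→Insulate→Drywall = 1+10+8+1 = 20 → 20 days.
Drywall is on the critical path; changing it to 5 makes that path 24 days.
That remains the longest chain; total 24 days.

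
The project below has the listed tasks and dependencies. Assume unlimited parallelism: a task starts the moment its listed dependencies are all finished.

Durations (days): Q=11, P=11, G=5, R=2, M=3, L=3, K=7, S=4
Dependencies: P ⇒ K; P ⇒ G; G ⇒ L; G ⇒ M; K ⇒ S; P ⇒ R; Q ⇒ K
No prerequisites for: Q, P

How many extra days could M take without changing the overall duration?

Q→K→S = 11+7+4 = 22 sets the makespan at 22 days.
Longest path through M: 19 days (earliest finish 19, latest finish 22).
So M can slip 22 − 19 = 3 days.

3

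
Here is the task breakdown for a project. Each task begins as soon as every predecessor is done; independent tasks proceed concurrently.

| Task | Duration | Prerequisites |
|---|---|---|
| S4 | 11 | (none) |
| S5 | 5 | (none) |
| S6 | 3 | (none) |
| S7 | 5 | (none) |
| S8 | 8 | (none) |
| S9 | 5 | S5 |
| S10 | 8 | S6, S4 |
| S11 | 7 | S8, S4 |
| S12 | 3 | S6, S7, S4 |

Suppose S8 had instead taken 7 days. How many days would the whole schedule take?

19

Actual critical path: S4→S10 = 11+8 = 19 ⇒ 19 days.
The longest path through S8 is only 15 days, so S8 has float 4.
No other chain overtakes it, so the finish is 19 days.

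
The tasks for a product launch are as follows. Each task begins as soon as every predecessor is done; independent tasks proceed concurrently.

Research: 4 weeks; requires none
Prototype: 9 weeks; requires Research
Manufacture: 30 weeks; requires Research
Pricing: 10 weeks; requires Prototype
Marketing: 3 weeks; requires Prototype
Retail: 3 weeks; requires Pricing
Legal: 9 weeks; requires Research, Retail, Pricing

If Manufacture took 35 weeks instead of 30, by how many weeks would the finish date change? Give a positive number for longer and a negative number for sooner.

4

Actual critical path: Research→Prototype→Pricing→Retail→Legal = 4+9+10+3+9 = 35 ⇒ 35 weeks.
Manufacture has 1 week of float (longest path through it is 34).
New critical path: Research→Manufacture = 4+35 = 39 ⇒ 39 weeks.
Change in finish: 39 − 35 = +4 weeks.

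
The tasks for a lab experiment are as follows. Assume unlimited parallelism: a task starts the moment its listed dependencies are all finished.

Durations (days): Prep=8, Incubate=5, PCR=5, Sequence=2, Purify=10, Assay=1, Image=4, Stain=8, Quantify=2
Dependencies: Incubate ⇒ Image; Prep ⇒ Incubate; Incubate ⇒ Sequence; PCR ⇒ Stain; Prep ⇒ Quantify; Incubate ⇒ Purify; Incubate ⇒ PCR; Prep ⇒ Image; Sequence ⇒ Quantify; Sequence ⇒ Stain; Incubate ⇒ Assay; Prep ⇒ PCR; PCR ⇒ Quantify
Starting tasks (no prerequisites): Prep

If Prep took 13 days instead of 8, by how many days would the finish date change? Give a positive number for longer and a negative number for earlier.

Actual critical path: Prep→Incubate→PCR→Stain = 8+5+5+8 = 26 ⇒ 26 days.
Prep is on the critical path; changing it to 13 makes that path 31 days.
No other chain overtakes it, so the finish is 31 days.
Change in finish: 31 − 26 = +5 days.

5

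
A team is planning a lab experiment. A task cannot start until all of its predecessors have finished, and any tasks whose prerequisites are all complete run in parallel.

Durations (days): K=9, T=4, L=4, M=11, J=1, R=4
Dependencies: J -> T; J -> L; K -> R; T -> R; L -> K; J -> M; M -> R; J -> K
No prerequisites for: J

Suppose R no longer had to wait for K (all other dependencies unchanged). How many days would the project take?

Before: longest chain J→L→K→R = 1+4+9+4 = 18, finish 18.
Without K→R, R's earliest start moves from 14 to 12.
After: J→M→R = 1+11+4 = 16 → 16 days.

16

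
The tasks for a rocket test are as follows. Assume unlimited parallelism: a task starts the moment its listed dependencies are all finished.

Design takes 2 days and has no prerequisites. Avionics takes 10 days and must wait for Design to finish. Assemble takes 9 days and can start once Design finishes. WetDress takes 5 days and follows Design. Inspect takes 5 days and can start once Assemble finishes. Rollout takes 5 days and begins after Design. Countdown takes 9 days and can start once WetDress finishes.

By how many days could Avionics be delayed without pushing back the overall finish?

Design→Assemble→Inspect = 2+9+5 = 16 sets the makespan at 16 days.
Avionics finishes as early as 12 and must finish by 16.
Slack of Avionics = 6 − 2 = 4 days.

4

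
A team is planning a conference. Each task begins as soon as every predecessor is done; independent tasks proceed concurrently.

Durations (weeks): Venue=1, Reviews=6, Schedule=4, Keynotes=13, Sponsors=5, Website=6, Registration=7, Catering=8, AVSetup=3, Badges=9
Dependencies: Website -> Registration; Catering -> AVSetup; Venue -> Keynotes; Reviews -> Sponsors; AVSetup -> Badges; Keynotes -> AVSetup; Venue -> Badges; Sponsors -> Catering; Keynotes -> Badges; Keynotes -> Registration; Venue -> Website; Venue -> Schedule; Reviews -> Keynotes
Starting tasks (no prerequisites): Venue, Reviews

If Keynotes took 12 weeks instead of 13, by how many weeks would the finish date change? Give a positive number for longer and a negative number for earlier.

0

Baseline: Reviews→Keynotes→AVSetup→Badges = 6+13+3+9 = 31 → 31 weeks.
Since Keynotes is critical, the -1 change carries straight to that chain (now 30 weeks).
New critical path: Reviews→Sponsors→Catering→AVSetup→Badges = 6+5+8+3+9 = 31 ⇒ 31 weeks.
Change in finish: 31 − 31 = +0 weeks.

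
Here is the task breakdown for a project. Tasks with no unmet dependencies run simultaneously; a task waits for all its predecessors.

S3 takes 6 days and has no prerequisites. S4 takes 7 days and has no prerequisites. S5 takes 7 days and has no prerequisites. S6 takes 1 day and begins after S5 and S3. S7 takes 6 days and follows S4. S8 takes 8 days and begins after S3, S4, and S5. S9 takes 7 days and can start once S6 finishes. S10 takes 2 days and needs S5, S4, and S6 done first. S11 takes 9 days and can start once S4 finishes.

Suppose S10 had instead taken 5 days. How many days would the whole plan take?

Baseline: S4→S11 = 7+9 = 16 → 16 days.
S10 is off the critical path — its longest chain is 10 days, giving 6 of slack.
That remains the longest chain; total 16 days.

16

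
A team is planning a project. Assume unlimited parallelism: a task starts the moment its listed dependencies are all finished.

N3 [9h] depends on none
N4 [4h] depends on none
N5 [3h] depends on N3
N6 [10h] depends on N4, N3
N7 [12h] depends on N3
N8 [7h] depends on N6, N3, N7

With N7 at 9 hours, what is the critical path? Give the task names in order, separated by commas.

Baseline: N3→N7→N8 = 9+12+7 = 28 → 28 hours.
N7 lies on that path, so at 9 hours the path becomes 25 hours.
Now N3→N6→N8 = 9+10+7 = 26 is longest, so the finish becomes 26 hours.

N3, N6, N8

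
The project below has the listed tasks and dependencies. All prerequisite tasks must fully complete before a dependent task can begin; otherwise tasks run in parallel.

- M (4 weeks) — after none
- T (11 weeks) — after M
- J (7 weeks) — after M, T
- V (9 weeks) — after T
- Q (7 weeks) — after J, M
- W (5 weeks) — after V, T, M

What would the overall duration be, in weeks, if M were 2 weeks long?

27

Actual critical path: M→T→J→Q = 4+11+7+7 = 29 ⇒ 29 weeks.
M lies on that path, so at 2 weeks the path becomes 27 weeks.
The critical path is still M→T→J→Q; finish is now 27 weeks.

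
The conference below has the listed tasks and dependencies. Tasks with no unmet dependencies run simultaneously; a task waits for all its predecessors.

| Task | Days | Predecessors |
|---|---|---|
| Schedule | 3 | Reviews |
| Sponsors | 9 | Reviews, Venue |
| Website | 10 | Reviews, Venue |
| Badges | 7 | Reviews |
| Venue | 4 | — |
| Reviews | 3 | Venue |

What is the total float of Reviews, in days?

Critical path: Venue→Reviews→Website = 4+3+10 = 17, so the finish is 17 days.
Longest path through Reviews: 17 days (earliest finish 7, latest finish 7).
Slack of Reviews = 4 − 4 = 0 days.

0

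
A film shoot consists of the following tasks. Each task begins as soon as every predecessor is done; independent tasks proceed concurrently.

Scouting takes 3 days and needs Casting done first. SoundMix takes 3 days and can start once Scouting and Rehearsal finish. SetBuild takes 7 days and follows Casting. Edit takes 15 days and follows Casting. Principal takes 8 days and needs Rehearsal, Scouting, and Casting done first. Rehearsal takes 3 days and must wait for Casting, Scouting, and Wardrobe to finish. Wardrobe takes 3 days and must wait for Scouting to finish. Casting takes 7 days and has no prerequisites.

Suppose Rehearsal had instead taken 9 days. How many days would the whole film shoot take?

30

As given, the longest chain is Casting→Scouting→Wardrobe→Rehearsal→Principal = 7+3+3+3+8 = 24, so the finish is 24 days.
Rehearsal lies on that path, so at 9 days the path becomes 30 days.
The critical path is still Casting→Scouting→Wardrobe→Rehearsal→Principal; finish is now 30 days.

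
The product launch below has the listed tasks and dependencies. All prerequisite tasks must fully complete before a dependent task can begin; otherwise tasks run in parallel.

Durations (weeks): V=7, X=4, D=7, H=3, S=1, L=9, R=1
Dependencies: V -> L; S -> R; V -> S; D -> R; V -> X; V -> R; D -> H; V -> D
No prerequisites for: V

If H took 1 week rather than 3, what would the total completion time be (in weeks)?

Actual critical path: V→D→H = 7+7+3 = 17 ⇒ 17 weeks.
Since H is critical, the -2 change carries straight to that chain (now 15 weeks).
The binding chain switches to V→L = 7+9 = 16; finish 16 weeks.

16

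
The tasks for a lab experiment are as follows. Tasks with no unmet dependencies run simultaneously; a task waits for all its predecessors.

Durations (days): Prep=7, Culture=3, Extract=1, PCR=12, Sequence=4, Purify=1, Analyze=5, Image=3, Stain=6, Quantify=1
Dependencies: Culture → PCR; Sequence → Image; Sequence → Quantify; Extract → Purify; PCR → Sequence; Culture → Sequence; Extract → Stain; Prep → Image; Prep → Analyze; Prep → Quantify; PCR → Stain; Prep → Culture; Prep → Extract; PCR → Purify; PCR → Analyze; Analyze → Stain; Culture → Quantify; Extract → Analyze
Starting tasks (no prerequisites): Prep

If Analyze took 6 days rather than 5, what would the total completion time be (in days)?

Baseline: Prep→Culture→PCR→Analyze→Stain = 7+3+12+5+6 = 33 → 33 days.
Analyze is on the critical path; changing it to 6 makes that path 34 days.
That remains the longest chain; total 34 days.

34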